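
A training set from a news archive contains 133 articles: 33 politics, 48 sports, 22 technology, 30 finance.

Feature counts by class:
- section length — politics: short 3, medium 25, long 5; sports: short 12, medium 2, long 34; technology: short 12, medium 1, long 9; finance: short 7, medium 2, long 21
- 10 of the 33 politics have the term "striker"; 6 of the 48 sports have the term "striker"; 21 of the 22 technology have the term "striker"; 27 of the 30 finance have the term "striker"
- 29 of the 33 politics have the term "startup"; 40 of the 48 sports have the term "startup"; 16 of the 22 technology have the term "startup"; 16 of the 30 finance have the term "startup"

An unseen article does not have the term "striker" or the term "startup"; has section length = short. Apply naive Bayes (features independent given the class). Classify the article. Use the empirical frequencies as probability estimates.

sports

politics: (33/133) × (3/33) × (23/33) × (4/33) ≈ 0.00190559
sports: (48/133) × (12/48) × (42/48) × (8/48) ≈ 0.0131579
technology: (22/133) × (12/22) × (1/22) × (6/22) ≈ 0.0011185
finance: (30/133) × (7/30) × (3/30) × (14/30) ≈ 0.00245614
Highest score → sports.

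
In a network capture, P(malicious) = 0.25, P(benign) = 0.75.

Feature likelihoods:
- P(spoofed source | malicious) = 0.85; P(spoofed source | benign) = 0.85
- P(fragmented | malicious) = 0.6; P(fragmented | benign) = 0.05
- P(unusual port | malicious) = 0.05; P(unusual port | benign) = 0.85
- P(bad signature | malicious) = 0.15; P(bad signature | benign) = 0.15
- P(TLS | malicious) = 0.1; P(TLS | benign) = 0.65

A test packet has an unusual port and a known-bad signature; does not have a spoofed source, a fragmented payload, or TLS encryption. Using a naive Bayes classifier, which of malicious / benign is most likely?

malicious: 0.25 × (1−0.85) × (1−0.6) × 0.05 × 0.15 × (1−0.1) = 0.00010125
benign: 0.75 × (1−0.85) × (1−0.05) × 0.85 × 0.15 × (1−0.65) = 0.004769296875
Highest score → benign.

benign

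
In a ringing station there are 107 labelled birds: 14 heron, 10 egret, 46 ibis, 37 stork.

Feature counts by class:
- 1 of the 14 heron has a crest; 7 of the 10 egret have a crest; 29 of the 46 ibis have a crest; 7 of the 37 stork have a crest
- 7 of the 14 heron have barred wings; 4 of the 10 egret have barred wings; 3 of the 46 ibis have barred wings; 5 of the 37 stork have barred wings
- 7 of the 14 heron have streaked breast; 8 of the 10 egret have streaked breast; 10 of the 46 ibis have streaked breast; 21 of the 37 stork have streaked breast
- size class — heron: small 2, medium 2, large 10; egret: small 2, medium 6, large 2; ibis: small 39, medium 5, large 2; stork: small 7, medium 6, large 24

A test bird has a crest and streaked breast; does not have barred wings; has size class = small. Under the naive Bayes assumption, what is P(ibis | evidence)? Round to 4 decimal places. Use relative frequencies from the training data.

heron: (14/107) × (1/14) × (7/14) × (7/14) × (2/14) ≈ 0.000333778
egret: (10/107) × (7/10) × (6/10) × (8/10) × (2/10) ≈ 0.00628037
ibis: (46/107) × (29/46) × (43/46) × (10/46) × (39/46) ≈ 0.0466954
stork: (37/107) × (7/37) × (32/37) × (21/37) × (7/37) ≈ 0.00607542
P(ibis | x) = 0.0466954 / 0.059384968 ≈ 0.7863

0.7863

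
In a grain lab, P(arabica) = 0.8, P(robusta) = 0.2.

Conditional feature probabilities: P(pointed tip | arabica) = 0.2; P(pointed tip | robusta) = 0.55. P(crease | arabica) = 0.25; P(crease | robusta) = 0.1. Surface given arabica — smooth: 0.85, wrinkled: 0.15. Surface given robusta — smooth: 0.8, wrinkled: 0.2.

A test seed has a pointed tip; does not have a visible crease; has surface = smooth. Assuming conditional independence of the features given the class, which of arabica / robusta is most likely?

arabica

arabica: 0.8 × 0.2 × (1−0.25) × 0.85 = 0.102
robusta: 0.2 × 0.55 × (1−0.1) × 0.8 = 0.0792
Highest score → arabica.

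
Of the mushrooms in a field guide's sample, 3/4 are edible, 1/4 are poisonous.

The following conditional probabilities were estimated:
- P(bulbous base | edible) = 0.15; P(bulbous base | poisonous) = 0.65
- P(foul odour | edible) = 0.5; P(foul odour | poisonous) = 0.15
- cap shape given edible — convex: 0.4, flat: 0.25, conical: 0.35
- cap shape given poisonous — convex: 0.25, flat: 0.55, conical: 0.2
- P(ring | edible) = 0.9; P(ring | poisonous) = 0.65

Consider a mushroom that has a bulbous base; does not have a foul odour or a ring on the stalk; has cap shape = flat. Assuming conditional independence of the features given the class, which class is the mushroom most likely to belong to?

poisonous

edible: 0.75 × 0.15 × (1−0.5) × 0.25 × (1−0.9) = 0.00140625
poisonous: 0.25 × 0.65 × (1−0.15) × 0.55 × (1−0.65) = 0.0265890625
Highest score → poisonous.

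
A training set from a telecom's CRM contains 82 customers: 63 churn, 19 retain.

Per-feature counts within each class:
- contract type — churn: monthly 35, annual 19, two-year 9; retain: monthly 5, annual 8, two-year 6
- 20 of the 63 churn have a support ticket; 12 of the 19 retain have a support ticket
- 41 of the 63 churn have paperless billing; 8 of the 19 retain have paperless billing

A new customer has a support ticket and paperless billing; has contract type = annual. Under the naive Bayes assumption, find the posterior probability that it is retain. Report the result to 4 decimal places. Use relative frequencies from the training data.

churn: (63/82) × (19/63) × (20/63) × (41/63) ≈ 0.047871
retain: (19/82) × (8/19) × (12/19) × (8/19) ≈ 0.0259442
P(retain | x) = 0.0259442 / 0.0738152 ≈ 0.3515

0.3515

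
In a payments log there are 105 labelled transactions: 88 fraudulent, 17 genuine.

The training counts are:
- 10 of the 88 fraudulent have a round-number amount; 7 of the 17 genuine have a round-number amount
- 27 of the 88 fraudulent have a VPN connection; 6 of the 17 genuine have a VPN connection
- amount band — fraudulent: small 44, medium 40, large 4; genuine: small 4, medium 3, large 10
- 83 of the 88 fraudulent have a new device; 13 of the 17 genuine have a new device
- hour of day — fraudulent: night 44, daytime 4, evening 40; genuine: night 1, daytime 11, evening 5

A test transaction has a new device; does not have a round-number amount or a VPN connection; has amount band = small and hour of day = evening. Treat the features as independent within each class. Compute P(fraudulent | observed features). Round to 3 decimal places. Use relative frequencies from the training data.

0.971

fraudulent: (88/105) × (78/88) × (61/88) × (44/88) × (83/88) × (40/88) ≈ 0.110381
genuine: (17/105) × (10/17) × (11/17) × (4/17) × (13/17) × (5/17) ≈ 0.00326123
P(fraudulent | x) = 0.110381 / 0.11364223 ≈ 0.971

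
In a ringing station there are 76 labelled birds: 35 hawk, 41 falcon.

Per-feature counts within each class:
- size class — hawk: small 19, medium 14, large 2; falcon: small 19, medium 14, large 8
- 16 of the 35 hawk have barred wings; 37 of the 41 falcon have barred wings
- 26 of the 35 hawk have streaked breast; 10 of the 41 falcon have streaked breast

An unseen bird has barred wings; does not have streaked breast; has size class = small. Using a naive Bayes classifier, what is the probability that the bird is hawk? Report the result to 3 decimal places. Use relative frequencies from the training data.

0.147

hawk: (35/76) × (19/35) × (16/35) × (9/35) ≈ 0.0293878
falcon: (41/76) × (19/41) × (37/41) × (31/41) ≈ 0.170583
P(hawk | x) = 0.0293878 / 0.1999708 ≈ 0.147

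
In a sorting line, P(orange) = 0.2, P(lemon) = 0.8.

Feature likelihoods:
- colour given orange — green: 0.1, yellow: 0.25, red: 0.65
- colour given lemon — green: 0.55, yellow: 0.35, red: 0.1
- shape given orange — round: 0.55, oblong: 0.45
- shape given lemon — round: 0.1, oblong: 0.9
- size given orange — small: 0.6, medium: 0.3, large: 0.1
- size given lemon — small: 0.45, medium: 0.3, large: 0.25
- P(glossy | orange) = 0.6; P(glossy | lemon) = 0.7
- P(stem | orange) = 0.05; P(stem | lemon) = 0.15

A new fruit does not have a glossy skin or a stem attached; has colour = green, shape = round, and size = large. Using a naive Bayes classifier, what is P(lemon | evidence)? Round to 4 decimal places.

0.8703

orange: 0.2 × 0.1 × 0.55 × 0.1 × (1−0.6) × (1−0.05) = 0.000418
lemon: 0.8 × 0.55 × 0.1 × 0.25 × (1−0.7) × (1−0.15) = 0.002805
P(lemon | x) = 0.002805 / 0.003223 ≈ 0.8703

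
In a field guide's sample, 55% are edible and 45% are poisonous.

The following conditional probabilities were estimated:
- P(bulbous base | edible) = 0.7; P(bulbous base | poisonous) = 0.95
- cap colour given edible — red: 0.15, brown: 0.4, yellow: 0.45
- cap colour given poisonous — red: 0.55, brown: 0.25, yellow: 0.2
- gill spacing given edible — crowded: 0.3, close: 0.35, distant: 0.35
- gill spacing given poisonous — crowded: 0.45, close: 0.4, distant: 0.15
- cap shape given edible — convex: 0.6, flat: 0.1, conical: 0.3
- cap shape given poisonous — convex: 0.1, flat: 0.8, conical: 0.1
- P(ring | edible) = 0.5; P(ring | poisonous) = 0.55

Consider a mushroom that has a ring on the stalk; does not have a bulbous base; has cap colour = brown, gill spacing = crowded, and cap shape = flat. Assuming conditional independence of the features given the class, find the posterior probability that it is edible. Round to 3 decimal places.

edible: 0.55 × (1−0.7) × 0.4 × 0.3 × 0.1 × 0.5 = 0.00099
poisonous: 0.45 × (1−0.95) × 0.25 × 0.45 × 0.8 × 0.55 = 0.00111375
P(edible | x) = 0.00099 / 0.00210375 ≈ 0.471

0.471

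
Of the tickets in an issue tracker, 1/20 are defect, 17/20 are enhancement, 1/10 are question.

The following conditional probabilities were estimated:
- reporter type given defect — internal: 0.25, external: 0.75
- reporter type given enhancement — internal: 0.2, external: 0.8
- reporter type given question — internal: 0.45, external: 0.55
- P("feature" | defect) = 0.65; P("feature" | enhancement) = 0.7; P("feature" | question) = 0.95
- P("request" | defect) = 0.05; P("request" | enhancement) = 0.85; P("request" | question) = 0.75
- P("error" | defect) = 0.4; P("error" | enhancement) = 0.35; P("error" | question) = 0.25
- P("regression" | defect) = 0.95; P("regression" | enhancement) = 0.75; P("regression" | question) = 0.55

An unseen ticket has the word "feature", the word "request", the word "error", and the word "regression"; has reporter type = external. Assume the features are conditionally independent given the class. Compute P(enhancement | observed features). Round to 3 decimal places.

0.948

defect: 0.05 × 0.75 × 0.65 × 0.05 × 0.4 × 0.95 = 0.000463125
enhancement: 0.85 × 0.8 × 0.7 × 0.85 × 0.35 × 0.75 = 0.1062075
question: 0.1 × 0.55 × 0.95 × 0.75 × 0.25 × 0.55 = 0.00538828125
P(enhancement | x) = 0.1062075 / 0.11205890625 ≈ 0.948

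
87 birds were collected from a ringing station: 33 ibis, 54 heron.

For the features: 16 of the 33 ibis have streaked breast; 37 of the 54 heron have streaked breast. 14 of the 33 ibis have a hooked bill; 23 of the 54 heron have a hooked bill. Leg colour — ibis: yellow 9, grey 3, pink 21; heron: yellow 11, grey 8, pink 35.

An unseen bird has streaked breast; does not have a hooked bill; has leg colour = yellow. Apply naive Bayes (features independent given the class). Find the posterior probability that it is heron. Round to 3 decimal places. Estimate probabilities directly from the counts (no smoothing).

ibis: (33/87) × (16/33) × (19/33) × (9/33) ≈ 0.0288781
heron: (54/87) × (37/54) × (31/54) × (11/54) ≈ 0.0497335
P(heron | x) = 0.0497335 / 0.0786116 ≈ 0.633

0.633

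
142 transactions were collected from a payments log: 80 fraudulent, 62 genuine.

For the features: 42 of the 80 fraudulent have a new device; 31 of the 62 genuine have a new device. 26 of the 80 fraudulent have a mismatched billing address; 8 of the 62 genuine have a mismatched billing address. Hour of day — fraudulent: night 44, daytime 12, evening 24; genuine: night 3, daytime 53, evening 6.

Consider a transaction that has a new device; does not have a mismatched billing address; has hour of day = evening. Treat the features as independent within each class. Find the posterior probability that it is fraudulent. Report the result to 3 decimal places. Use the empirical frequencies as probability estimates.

fraudulent: (80/142) × (42/80) × (54/80) × (24/80) ≈ 0.0598944
genuine: (62/142) × (31/62) × (54/62) × (6/62) ≈ 0.0184007
P(fraudulent | x) = 0.0598944 / 0.0782951 ≈ 0.765

0.765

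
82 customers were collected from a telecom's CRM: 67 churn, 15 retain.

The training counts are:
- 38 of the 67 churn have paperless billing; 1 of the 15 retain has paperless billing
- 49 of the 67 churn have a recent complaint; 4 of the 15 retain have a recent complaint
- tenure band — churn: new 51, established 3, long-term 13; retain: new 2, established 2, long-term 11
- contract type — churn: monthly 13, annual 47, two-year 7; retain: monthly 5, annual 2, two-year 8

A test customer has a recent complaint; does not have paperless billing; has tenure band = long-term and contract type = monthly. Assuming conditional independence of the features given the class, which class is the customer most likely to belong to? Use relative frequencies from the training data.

churn: (67/82) × (29/67) × (49/67) × (13/67) × (13/67) ≈ 0.00973739
retain: (15/82) × (14/15) × (4/15) × (11/15) × (5/15) ≈ 0.0111292
Highest score → retain.

retain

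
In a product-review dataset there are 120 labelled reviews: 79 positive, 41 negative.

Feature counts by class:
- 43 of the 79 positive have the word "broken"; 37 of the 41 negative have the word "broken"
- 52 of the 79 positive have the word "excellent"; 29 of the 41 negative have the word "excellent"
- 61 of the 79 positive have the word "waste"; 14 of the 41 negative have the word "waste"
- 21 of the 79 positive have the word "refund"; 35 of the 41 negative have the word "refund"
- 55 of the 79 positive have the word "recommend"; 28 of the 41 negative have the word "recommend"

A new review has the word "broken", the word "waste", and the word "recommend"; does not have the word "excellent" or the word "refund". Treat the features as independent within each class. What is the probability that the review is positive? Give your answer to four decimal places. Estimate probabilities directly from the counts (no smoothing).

0.9401

positive: (79/120) × (43/79) × (27/79) × (61/79) × (58/79) × (55/79) ≈ 0.0483352
negative: (41/120) × (37/41) × (12/41) × (14/41) × (6/41) × (28/41) ≈ 0.00307967
P(positive | x) = 0.0483352 / 0.05141487 ≈ 0.9401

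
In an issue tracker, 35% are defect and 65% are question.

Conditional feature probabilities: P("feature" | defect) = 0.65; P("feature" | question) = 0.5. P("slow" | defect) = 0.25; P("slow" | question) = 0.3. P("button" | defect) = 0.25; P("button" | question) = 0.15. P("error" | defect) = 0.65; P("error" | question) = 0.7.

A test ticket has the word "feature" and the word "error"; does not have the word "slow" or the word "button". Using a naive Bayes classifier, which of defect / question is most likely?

defect: 0.35 × 0.65 × (1−0.25) × (1−0.25) × 0.65 = 0.0831796875
question: 0.65 × 0.5 × (1−0.3) × (1−0.15) × 0.7 = 0.1353625
Highest score → question.

question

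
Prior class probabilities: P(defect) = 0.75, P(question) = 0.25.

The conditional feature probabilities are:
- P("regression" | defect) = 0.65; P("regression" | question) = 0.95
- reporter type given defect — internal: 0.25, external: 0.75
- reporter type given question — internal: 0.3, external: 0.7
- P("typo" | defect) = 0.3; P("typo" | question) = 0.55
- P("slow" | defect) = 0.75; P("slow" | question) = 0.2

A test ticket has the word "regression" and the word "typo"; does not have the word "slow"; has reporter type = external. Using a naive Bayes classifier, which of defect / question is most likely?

defect: 0.75 × 0.65 × 0.75 × 0.3 × (1−0.75) = 0.027421875
question: 0.25 × 0.95 × 0.7 × 0.55 × (1−0.2) = 0.07315
Highest score → question.

question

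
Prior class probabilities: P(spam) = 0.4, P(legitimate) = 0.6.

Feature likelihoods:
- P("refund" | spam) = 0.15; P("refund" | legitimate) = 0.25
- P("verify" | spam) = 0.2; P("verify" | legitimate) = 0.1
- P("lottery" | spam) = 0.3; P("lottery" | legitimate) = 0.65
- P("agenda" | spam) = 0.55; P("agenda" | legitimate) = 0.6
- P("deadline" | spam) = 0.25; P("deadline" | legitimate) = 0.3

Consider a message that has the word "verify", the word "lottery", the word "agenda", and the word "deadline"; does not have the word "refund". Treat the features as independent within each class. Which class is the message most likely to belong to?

legitimate

spam: 0.4 × (1−0.15) × 0.2 × 0.3 × 0.55 × 0.25 = 0.002805
legitimate: 0.6 × (1−0.25) × 0.1 × 0.65 × 0.6 × 0.3 = 0.005265
Highest score → legitimate.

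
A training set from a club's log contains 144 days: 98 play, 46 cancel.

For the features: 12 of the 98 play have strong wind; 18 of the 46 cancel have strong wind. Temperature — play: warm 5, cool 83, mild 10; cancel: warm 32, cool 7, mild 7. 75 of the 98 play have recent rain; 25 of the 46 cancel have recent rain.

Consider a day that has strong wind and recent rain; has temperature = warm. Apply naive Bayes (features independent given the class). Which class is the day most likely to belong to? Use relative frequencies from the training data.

cancel

play: (98/144) × (12/98) × (5/98) × (75/98) ≈ 0.00325385
cancel: (46/144) × (18/46) × (32/46) × (25/46) ≈ 0.047259
Highest score → cancel.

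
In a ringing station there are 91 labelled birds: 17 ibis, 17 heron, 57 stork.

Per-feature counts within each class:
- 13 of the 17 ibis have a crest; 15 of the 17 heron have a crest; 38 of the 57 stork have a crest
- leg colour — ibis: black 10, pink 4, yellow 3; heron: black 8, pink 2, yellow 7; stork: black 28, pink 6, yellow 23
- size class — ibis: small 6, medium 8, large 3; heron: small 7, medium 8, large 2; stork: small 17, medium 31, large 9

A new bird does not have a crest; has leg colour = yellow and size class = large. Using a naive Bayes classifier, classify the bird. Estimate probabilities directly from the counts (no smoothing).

ibis: (17/91) × (4/17) × (3/17) × (3/17) ≈ 0.00136887
heron: (17/91) × (2/17) × (7/17) × (2/17) ≈ 0.00106468
stork: (57/91) × (19/57) × (23/57) × (9/57) ≈ 0.0133025
Highest score → stork.

stork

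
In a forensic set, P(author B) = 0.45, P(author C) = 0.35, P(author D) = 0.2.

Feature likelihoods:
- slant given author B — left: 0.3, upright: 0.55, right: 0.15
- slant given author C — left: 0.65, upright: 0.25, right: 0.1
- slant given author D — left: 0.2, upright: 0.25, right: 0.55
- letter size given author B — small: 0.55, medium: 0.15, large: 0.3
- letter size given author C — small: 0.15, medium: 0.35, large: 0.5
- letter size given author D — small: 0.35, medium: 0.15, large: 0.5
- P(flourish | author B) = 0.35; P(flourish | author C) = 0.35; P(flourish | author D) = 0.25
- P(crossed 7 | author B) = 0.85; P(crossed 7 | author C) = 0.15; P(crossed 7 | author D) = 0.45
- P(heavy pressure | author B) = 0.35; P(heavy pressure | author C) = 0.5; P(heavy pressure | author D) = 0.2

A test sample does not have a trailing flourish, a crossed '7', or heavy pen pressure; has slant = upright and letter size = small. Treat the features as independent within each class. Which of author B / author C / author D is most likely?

author B

author B: 0.45 × 0.55 × 0.55 × (1−0.35) × (1−0.85) × (1−0.35) = 0.008626921875
author C: 0.35 × 0.25 × 0.15 × (1−0.35) × (1−0.15) × (1−0.5) = 0.00362578125
author D: 0.2 × 0.25 × 0.35 × (1−0.25) × (1−0.45) × (1−0.2) = 0.005775
Highest score → author B.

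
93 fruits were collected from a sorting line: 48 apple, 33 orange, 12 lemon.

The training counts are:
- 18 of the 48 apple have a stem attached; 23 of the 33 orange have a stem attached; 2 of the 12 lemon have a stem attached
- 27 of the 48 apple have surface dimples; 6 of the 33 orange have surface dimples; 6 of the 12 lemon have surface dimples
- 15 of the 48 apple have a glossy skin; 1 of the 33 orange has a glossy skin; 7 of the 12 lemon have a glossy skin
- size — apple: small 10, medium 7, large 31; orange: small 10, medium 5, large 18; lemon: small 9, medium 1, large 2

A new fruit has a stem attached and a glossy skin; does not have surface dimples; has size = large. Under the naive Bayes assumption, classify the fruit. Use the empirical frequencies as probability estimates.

apple

apple: (48/93) × (18/48) × (21/48) × (15/48) × (31/48) = 0.01708984375
orange: (33/93) × (23/33) × (27/33) × (1/33) × (18/33) ≈ 0.00334456
lemon: (12/93) × (2/12) × (6/12) × (7/12) × (2/12) ≈ 0.0010454
Highest score → apple.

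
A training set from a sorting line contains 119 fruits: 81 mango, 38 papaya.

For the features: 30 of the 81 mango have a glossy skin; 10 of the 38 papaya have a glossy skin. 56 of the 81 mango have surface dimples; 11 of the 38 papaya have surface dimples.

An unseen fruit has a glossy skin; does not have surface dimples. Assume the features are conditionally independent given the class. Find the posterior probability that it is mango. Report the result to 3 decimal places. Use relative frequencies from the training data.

mango: (81/119) × (30/81) × (25/81) ≈ 0.0778089
papaya: (38/119) × (10/38) × (27/38) ≈ 0.0597081
P(mango | x) = 0.0778089 / 0.137517 ≈ 0.566

0.566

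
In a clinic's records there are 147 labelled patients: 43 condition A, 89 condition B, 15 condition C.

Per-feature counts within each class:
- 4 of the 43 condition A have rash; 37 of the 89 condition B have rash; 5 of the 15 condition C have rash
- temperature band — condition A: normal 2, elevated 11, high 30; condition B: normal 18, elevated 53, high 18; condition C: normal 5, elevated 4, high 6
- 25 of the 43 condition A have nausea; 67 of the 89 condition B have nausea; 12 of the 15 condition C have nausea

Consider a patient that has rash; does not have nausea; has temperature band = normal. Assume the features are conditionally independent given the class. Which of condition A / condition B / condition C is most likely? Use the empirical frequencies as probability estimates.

condition A: (43/147) × (4/43) × (2/43) × (18/43) ≈ 0.000529795
condition B: (89/147) × (37/89) × (18/89) × (22/89) ≈ 0.0125834
condition C: (15/147) × (5/15) × (5/15) × (3/15) ≈ 0.00226757
Highest score → condition B.

condition B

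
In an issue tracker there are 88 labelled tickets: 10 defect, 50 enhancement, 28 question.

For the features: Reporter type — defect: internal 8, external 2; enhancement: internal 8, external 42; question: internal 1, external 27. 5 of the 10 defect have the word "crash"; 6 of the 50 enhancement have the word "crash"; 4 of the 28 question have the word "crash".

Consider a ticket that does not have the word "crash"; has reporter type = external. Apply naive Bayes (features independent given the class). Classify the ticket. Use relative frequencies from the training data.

defect: (10/88) × (2/10) × (5/10) ≈ 0.0113636
enhancement: (50/88) × (42/50) × (44/50) = 0.42
question: (28/88) × (27/28) × (24/28) ≈ 0.262987
Highest score → enhancement.

enhancement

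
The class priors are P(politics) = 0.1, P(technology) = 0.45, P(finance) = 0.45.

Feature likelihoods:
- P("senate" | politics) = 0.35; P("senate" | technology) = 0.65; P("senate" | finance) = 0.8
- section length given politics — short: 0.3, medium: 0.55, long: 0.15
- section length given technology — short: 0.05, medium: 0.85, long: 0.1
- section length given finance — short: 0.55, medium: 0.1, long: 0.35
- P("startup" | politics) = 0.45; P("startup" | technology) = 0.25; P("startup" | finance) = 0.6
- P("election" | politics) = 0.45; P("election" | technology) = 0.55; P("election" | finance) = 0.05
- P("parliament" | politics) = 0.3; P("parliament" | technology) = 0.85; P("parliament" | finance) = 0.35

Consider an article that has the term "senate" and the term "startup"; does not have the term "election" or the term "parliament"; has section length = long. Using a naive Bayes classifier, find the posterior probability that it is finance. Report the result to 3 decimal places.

politics: 0.1 × 0.35 × 0.15 × 0.45 × (1−0.45) × (1−0.3) = 0.0009095625
technology: 0.45 × 0.65 × 0.1 × 0.25 × (1−0.55) × (1−0.85) = 0.00049359375
finance: 0.45 × 0.8 × 0.35 × 0.6 × (1−0.05) × (1−0.35) = 0.046683
P(finance | x) = 0.046683 / 0.04808615625 ≈ 0.971

0.971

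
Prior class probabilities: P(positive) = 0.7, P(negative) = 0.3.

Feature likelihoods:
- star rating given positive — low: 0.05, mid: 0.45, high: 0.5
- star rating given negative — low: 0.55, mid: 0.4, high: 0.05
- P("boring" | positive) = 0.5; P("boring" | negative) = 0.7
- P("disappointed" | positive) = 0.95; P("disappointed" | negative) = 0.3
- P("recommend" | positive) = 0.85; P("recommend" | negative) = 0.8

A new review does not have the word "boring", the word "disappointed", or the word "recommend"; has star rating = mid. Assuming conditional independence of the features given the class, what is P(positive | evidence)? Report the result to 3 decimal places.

positive: 0.7 × 0.45 × (1−0.5) × (1−0.95) × (1−0.85) = 0.00118125
negative: 0.3 × 0.4 × (1−0.7) × (1−0.3) × (1−0.8) = 0.00504
P(positive | x) = 0.00118125 / 0.00622125 ≈ 0.190

0.190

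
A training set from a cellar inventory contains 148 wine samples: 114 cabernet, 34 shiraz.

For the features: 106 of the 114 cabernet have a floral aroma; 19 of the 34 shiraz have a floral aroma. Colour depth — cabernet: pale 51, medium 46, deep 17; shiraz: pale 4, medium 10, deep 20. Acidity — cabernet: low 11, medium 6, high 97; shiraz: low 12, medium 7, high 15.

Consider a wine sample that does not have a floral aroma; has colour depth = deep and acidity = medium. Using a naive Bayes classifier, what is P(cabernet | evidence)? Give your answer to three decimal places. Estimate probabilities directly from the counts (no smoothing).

0.033

cabernet: (114/148) × (8/114) × (17/114) × (6/114) ≈ 0.000424247
shiraz: (34/148) × (15/34) × (20/34) × (7/34) ≈ 0.0122744
P(cabernet | x) = 0.000424247 / 0.012698647 ≈ 0.033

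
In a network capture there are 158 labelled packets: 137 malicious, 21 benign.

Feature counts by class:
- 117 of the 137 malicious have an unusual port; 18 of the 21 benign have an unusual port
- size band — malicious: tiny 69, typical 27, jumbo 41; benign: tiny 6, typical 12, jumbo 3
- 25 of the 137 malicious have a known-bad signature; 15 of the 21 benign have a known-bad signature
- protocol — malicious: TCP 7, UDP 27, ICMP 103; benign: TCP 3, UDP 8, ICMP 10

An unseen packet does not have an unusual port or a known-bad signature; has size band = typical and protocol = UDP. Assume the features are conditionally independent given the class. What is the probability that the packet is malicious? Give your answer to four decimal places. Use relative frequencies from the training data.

0.7729

malicious: (137/158) × (20/137) × (27/137) × (112/137) × (27/137) ≈ 0.00401936
benign: (21/158) × (3/21) × (12/21) × (6/21) × (8/21) ≈ 0.00118094
P(malicious | x) = 0.00401936 / 0.0052003 ≈ 0.7729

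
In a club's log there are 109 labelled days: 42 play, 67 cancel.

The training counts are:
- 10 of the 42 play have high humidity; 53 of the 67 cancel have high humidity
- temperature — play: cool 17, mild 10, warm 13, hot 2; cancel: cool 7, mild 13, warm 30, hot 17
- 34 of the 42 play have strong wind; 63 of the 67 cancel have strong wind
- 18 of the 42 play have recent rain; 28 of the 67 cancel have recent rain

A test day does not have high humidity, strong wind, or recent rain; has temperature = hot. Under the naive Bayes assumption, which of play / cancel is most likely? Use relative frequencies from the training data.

play: (42/109) × (32/42) × (2/42) × (8/42) × (24/42) ≈ 0.00152162
cancel: (67/109) × (14/67) × (17/67) × (4/67) × (39/67) ≈ 0.00113253
Highest score → play.

play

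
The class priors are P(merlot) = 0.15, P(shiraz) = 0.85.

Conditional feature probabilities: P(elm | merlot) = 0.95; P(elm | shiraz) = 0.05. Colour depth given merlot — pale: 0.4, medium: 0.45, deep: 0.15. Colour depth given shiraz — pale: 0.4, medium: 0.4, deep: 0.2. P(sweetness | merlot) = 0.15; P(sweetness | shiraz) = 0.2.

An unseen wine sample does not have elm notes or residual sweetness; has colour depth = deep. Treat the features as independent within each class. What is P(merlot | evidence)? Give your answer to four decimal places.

merlot: 0.15 × (1−0.95) × 0.15 × (1−0.15) = 0.00095625
shiraz: 0.85 × (1−0.05) × 0.2 × (1−0.2) = 0.1292
P(merlot | x) = 0.00095625 / 0.13015625 ≈ 0.0073

0.0073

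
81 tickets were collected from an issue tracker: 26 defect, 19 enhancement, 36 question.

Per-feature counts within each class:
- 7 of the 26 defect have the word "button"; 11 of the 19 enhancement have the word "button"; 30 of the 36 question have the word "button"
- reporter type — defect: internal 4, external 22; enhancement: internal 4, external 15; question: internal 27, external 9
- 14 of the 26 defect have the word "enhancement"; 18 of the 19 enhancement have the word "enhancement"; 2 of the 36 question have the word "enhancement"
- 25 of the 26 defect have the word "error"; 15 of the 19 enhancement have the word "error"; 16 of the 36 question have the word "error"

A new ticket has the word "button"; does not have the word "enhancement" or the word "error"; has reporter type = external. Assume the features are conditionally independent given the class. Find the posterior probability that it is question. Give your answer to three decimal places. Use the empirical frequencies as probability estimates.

0.951

defect: (26/81) × (7/26) × (22/26) × (12/26) × (1/26) ≈ 0.00129807
enhancement: (19/81) × (11/19) × (15/19) × (1/19) × (4/19) ≈ 0.00118795
question: (36/81) × (30/36) × (9/36) × (34/36) × (20/36) ≈ 0.0485825
P(question | x) = 0.0485825 / 0.05106852 ≈ 0.951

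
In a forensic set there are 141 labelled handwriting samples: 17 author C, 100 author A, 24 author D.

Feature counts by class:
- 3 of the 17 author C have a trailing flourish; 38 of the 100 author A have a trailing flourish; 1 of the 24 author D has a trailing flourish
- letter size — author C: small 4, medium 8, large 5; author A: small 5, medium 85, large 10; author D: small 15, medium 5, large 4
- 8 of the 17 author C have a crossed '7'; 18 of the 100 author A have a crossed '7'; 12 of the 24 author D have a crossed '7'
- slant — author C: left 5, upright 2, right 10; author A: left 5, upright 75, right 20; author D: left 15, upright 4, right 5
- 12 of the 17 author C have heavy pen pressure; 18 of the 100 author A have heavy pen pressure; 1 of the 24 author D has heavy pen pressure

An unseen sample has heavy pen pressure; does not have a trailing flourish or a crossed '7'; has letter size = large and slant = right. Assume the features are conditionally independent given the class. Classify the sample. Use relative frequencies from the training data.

author C

author C: (17/141) × (14/17) × (5/17) × (9/17) × (10/17) × (12/17) ≈ 0.00641959
author A: (100/141) × (62/100) × (10/100) × (82/100) × (20/100) × (18/100) ≈ 0.00129804
author D: (24/141) × (23/24) × (4/24) × (12/24) × (5/24) × (1/24) ≈ 0.000117998
Highest score → author C.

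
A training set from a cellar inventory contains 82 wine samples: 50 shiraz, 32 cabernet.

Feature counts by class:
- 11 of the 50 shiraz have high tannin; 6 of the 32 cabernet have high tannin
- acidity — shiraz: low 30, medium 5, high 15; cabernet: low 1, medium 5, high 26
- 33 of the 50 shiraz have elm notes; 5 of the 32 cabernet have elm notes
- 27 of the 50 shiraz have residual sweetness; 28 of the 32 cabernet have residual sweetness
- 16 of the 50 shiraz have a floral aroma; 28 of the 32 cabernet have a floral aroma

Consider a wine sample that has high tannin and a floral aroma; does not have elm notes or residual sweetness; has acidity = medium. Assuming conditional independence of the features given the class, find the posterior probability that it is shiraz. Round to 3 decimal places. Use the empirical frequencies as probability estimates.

shiraz: (50/82) × (11/50) × (5/50) × (17/50) × (23/50) × (16/50) ≈ 0.000671376
cabernet: (32/82) × (6/32) × (5/32) × (27/32) × (4/32) × (28/32) ≈ 0.00105509
P(shiraz | x) = 0.000671376 / 0.001726466 ≈ 0.389

0.389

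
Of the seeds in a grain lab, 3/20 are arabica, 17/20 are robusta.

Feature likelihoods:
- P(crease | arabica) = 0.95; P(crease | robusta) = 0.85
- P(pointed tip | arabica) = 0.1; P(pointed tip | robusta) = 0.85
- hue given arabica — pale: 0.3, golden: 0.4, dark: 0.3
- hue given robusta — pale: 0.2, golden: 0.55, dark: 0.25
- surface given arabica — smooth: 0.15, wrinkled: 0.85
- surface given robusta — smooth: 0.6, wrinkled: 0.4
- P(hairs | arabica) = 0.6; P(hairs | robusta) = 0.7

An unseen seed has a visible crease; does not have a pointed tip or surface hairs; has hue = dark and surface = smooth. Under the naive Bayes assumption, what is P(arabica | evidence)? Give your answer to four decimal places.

arabica: 0.15 × 0.95 × (1−0.1) × 0.3 × 0.15 × (1−0.6) = 0.0023085
robusta: 0.85 × 0.85 × (1−0.85) × 0.25 × 0.6 × (1−0.7) = 0.004876875
P(arabica | x) = 0.0023085 / 0.007185375 ≈ 0.3213

0.3213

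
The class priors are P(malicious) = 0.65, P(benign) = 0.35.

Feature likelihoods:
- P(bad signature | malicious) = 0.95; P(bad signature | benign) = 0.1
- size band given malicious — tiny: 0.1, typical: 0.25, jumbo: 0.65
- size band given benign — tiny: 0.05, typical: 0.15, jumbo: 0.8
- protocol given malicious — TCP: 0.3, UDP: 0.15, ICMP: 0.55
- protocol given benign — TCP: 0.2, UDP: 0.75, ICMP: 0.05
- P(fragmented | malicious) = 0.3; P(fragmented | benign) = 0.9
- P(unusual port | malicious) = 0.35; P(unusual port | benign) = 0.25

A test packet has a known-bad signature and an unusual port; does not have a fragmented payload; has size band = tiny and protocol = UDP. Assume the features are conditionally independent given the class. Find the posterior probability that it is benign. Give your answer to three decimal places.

0.014

malicious: 0.65 × 0.95 × 0.1 × 0.15 × (1−0.3) × 0.35 = 0.0022693125
benign: 0.35 × 0.1 × 0.05 × 0.75 × (1−0.9) × 0.25 = 0.0000328125
P(benign | x) = 0.0000328125 / 0.002302125 ≈ 0.014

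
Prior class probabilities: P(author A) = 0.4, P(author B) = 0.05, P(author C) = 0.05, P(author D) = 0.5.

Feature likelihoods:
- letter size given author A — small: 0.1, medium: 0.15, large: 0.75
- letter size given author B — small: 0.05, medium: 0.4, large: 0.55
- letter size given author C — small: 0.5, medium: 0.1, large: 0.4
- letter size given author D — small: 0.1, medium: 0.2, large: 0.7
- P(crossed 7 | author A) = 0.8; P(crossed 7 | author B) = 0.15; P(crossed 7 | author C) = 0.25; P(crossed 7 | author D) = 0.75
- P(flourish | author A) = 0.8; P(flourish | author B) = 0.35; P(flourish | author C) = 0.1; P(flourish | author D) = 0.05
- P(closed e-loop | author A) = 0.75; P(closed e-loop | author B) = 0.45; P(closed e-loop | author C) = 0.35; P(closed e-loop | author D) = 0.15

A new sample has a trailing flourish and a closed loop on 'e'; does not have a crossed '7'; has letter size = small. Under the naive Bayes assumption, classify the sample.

author A

author A: 0.4 × 0.1 × (1−0.8) × 0.8 × 0.75 = 0.0048
author B: 0.05 × 0.05 × (1−0.15) × 0.35 × 0.45 = 0.0003346875
author C: 0.05 × 0.5 × (1−0.25) × 0.1 × 0.35 = 0.00065625
author D: 0.5 × 0.1 × (1−0.75) × 0.05 × 0.15 = 0.00009375
Highest score → author A.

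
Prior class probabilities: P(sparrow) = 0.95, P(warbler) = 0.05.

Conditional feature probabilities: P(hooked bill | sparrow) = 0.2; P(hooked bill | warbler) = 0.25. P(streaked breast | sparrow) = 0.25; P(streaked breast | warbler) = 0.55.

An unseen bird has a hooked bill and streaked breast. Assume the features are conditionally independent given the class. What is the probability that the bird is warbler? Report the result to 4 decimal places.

sparrow: 0.95 × 0.2 × 0.25 = 0.0475
warbler: 0.05 × 0.25 × 0.55 = 0.006875
P(warbler | x) = 0.006875 / 0.054375 ≈ 0.1264

0.1264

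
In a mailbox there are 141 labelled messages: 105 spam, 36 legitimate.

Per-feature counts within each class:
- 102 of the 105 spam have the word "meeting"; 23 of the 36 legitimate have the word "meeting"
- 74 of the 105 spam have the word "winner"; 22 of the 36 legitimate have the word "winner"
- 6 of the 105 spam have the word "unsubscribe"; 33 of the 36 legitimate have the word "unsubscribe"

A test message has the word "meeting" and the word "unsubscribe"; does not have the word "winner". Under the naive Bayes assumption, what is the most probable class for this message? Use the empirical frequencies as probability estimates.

legitimate

spam: (105/141) × (102/105) × (31/105) × (6/105) ≈ 0.0122044
legitimate: (36/141) × (23/36) × (14/36) × (33/36) ≈ 0.0581495
Highest score → legitimate.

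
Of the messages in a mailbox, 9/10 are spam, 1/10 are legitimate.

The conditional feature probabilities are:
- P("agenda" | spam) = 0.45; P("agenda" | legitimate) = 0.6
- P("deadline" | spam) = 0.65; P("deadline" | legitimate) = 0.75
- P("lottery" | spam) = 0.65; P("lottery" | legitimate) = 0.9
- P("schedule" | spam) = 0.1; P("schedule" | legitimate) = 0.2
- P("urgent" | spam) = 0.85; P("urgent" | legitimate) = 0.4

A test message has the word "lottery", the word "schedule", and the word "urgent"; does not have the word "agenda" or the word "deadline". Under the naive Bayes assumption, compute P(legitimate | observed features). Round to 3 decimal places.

0.070

spam: 0.9 × (1−0.45) × (1−0.65) × 0.65 × 0.1 × 0.85 = 0.0095720625
legitimate: 0.1 × (1−0.6) × (1−0.75) × 0.9 × 0.2 × 0.4 = 0.00072
P(legitimate | x) = 0.00072 / 0.0102920625 ≈ 0.070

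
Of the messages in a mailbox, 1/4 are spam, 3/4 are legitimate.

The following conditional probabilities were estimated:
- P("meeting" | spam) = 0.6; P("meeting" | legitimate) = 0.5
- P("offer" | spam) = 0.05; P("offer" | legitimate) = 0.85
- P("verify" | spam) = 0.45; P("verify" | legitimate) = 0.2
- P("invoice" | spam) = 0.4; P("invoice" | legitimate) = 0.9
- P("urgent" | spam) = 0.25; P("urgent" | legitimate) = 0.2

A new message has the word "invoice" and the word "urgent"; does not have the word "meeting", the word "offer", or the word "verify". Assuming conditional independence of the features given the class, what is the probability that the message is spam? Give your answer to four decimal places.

0.3921

spam: 0.25 × (1−0.6) × (1−0.05) × (1−0.45) × 0.4 × 0.25 = 0.005225
legitimate: 0.75 × (1−0.5) × (1−0.85) × (1−0.2) × 0.9 × 0.2 = 0.0081
P(spam | x) = 0.005225 / 0.013325 ≈ 0.3921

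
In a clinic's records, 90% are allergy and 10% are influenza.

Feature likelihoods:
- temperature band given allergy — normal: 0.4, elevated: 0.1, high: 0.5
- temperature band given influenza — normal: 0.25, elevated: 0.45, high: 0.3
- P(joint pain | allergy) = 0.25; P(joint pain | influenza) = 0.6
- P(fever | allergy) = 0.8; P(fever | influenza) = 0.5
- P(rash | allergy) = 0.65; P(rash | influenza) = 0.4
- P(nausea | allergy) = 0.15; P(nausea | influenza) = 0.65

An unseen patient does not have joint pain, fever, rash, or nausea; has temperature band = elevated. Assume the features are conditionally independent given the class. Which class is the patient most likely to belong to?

allergy: 0.9 × 0.1 × (1−0.25) × (1−0.8) × (1−0.65) × (1−0.15) = 0.00401625
influenza: 0.1 × 0.45 × (1−0.6) × (1−0.5) × (1−0.4) × (1−0.65) = 0.00189
Highest score → allergy.

allergy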